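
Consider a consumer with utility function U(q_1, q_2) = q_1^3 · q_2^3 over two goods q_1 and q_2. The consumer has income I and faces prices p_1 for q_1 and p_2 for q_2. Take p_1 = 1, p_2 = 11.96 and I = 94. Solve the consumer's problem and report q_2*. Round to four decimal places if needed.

q_2* = 3.9298

The MRS is q_2/q_1. Set MRS = p_1/p_2.
Rearranging, p_2·q_2 = p_1·q_1. Substituting into the budget gives p_1·q_1·(1 + 1) = I.
Demand: q_1*(p_1,p_2,I) = 0.5·I/p_1 and q_2* = 0.5·I/p_2.
At p_1=1, p_2=11.96, I=94: q_2* = 0.5·94/11.96 = 3.9298.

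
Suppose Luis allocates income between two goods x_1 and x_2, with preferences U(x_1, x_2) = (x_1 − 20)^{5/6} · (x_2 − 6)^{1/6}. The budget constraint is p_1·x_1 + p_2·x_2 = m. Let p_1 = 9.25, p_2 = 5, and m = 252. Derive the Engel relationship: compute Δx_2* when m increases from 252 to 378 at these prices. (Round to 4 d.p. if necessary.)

Δx_2* = 4.2

This is Cobb-Douglas in (x_1−20, x_2−6): tangency gives 5/6·p_2·(x_2−6) = 1/6·p_1·(x_1−20).
After buying the subsistence bundle (20, 6), a share 5/6 of the remaining income goes to x_1: x_1* = 20 + 5/6·(m − 20p_1 − 6p_2)/p_1.
Discretionary income = 252 − 20·9.25 − 6·5 = 37; x_2* = 6 + 1/6·37/5 = 7.2333.
At m' = 378: x_2* = 11.4333. Change: 11.4333 − 7.2333 = 4.2.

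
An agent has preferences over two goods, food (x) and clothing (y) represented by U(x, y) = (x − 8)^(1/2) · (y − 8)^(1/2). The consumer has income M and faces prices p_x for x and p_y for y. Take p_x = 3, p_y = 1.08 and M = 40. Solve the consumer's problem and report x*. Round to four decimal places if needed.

x* = 9.2267

MRS = (y−8)/(x−8). Tangency with p_x/p_y gives y−8 = (p_x/p_y)·(x−8).
After buying the subsistence bundle (8, 8), a share 0.5 of the remaining income goes to x: x* = 8 + 0.5·(M − 8p_x − 8p_y)/p_x.
Discretionary income = 40 − 8·3 − 8·1.08 = 7.36; x* = 8 + 0.5·7.36/3 = 9.2267.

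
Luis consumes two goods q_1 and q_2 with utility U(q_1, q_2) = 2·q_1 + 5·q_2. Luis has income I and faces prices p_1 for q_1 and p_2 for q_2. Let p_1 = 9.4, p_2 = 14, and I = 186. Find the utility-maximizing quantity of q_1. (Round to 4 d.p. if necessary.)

q_2 gives more utility per dollar, so spend all income on q_2: q_2* = I/p_2, q_1* = 0.
Numerically: q_1* = 0, q_2* = 13.2857.

q_1* = 0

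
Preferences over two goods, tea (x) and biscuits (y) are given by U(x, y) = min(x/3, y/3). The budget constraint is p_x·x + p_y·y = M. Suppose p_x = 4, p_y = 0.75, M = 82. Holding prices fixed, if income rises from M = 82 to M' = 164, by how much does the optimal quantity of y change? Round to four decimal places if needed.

Δy* = 17.2632

Leontief preferences: the optimum is at the kink where x/3 = y/3, i.e. y = x.
Budget: p_x·x + p_y·x = M, so (3·p_x + 3·p_y)·x = 3·M.
Demand: x*(p_x,p_y,M) = 3·M/(3·p_x + 3·p_y), y* = 3·M/(3·p_x + 3·p_y).
Here 3·4 + 3·0.75 = 14.25, giving y* = 17.2632.
At M' = 164: y* = 34.5263. Change: 34.5263 − 17.2632 = 17.2632.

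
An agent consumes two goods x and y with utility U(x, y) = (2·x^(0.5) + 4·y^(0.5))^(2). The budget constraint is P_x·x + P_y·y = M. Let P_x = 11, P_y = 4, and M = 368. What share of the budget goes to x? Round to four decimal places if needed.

share on x = 0.0833

From the CES first-order condition, (1/2)·(y/x)^(0.5) = P_x/P_y.
Hence y/x = (2·P_x/P_y)^(1/(0.5)), i.e. raised to the 2 power.
With the ratio pinned down, the budget gives x* = M/(P_x + P_y·(y/x)) and y* = (y/x)·x*.
Numerically y/x = 30.25, so x* = 368/(11 + 4·30.25) = 2.7879 and y* = 30.25·2.7879 = 84.3333.
Expenditure on x: 11·2.7879 = 30.6667; share = 0.0833.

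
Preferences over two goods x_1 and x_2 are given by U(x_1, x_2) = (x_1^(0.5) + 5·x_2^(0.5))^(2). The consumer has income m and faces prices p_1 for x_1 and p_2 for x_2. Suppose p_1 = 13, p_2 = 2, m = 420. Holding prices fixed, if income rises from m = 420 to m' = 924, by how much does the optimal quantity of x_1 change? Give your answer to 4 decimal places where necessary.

Δx_1* = 0.2371

Numerically x_2/x_1 = 1056.25, so x_1* = 420/(13 + 2·1056.25) = 0.1976.
At m' = 924: x_1* = 0.4347. Change: 0.4347 − 0.1976 = 0.2371.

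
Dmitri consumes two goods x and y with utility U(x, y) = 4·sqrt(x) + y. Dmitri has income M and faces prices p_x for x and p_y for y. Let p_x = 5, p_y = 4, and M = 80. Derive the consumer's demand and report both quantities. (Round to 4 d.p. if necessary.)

Solve: √x = 2·p_y/p_x, so x*(p_x,p_y) = (2·p_y/p_x)², and y* = (M − p_x·x*)/p_y.
Plugging in: x* = (2·4/5)² = 2.56, y* = 16.8.

x* = 2.56, y* = 16.8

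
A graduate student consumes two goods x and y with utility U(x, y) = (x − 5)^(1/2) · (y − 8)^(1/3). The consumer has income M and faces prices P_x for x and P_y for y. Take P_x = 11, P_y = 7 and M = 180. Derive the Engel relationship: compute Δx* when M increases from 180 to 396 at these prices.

Let x' = x−5, y' = y−8. MRS = (3/2)·y'/x' = P_x/P_y.
Substituting into the budget: x* = 5 + 0.6·(M − 5·P_x − 8·P_y)/P_x, and y* = 8 + 0.4·(…)/P_y.
Discretionary income = 180 − 5·11 − 8·7 = 69; x* = 5 + 0.6·69/11 = 8.7636.
At M' = 396: x* = 20.5455. Change: 20.5455 − 8.7636 = 11.7818.

Δx* = 11.7818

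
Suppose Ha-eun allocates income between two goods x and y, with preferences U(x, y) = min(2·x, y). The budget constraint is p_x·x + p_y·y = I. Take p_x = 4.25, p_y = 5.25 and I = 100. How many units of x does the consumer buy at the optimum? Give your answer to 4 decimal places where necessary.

Demand: x*(p_x,p_y,I) = I/(p_x + 2·p_y), y* = 2·I/(p_x + 2·p_y).
Here 4.25 + 2·5.25 = 14.75, giving x* = 6.7797.

x* = 6.7797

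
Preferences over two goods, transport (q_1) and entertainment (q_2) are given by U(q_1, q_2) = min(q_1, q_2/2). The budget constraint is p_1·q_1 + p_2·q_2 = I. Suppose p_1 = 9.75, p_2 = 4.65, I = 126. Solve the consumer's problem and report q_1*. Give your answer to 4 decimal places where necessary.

Demand: q_1*(p_1,p_2,I) = I/(p_1 + 2·p_2), q_2* = 2·I/(p_1 + 2·p_2).
Here 9.75 + 2·4.65 = 19.05, giving q_1* = 6.6142.

q_1* = 6.6142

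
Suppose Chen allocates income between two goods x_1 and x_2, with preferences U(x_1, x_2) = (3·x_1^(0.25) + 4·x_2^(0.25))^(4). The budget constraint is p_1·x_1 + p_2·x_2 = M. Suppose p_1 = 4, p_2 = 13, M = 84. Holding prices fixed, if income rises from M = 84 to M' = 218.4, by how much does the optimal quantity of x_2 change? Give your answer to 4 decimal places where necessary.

MRS = MU_x_1/MU_x_2 = (3/4)·(x_2/x_1)^(0.75). Set equal to p_1/p_2.
Hence x_2/x_1 = ((4/3)·p_1/p_2)^(1/(0.75)), i.e. raised to the 4/3 power.
With the ratio pinned down, the budget gives x_1* = M/(p_1 + p_2·(x_2/x_1)) and x_2* = (x_2/x_1)·x_1*.
Numerically x_2/x_1 = 0.304841, so x_1* = 84/(4 + 13·0.304841) = 10.5489 and x_2* = 0.304841·10.5489 = 3.2157.
At M' = 218.4: x_2* = 8.3609. Change: 8.3609 − 3.2157 = 5.1452.

Δx_2* = 5.1452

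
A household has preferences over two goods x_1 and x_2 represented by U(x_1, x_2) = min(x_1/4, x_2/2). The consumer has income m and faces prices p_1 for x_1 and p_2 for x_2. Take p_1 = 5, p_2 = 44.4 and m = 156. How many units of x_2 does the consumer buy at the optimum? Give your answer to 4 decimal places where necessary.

Leontief preferences: the optimum is at the kink where x_1/4 = x_2/2, i.e. x_2 = (1/2)·x_1.
Budget: p_1·x_1 + p_2·(1/2)·x_1 = m, so (4·p_1 + 2·p_2)·x_1 = 4·m.
Demand: x_1*(p_1,p_2,m) = 4·m/(4·p_1 + 2·p_2), x_2* = 2·m/(4·p_1 + 2·p_2).
Here 4·5 + 2·44.4 = 108.8, giving x_2* = 2.8676.

x_2* = 2.8676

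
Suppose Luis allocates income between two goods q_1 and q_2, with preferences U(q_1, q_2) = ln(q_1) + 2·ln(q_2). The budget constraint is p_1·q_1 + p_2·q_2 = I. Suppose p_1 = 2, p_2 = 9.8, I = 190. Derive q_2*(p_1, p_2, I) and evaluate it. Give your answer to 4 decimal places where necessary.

q_2* = 12.9252

Demand: q_1*(p_1,p_2,I) = 1/3·I/p_1 and q_2* = 2/3·I/p_2.
At p_1=2, p_2=9.8, I=190: q_2* = 2/3·190/9.8 = 12.9252.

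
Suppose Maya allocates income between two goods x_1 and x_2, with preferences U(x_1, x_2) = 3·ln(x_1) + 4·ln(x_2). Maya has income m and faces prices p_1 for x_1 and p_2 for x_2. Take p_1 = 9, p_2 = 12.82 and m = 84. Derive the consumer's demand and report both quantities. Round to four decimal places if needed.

Tangency: MRS = (3/4)·x_2/x_1 = p_1/p_2.
So 3·p_2·x_2 = 4·p_1·x_1; combined with the budget, a share 3/7 of income goes to x_1.
Demand: x_1*(p_1,p_2,m) = 3/7·m/p_1 and x_2* = 4/7·m/p_2.
At p_1=9, p_2=12.82, m=84: x_1* = 3/7·84/9 = 4, x_2* = 3.7441.

x_1* = 4, x_2* = 3.7441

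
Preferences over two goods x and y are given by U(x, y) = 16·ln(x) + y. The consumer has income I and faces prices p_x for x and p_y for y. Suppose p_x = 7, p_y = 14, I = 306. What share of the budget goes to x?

Set MRS = p_x/p_y: (16/x)/1 = p_x/p_y.
So x*(p_x,p_y) = 16·p_y/p_x, independent of income; and y* = (I − 16·p_y)/p_y.
At the given prices: x* = 16·14/7 = 32, and y* = 5.8571.
Expenditure on x: 7·32 = 224; share = 0.732.

share on x = 0.732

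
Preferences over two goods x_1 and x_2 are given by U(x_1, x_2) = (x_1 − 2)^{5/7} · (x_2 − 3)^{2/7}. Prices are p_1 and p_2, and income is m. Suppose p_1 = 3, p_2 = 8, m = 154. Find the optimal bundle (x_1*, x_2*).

x_1* = 31.5238, x_2* = 7.4286

Substituting into the budget: x_1* = 2 + 5/7·(m − 2·p_1 − 3·p_2)/p_1, and x_2* = 3 + 2/7·(…)/p_2.
Discretionary income = 154 − 2·3 − 3·8 = 124; x_1* = 2 + 5/7·124/3 = 31.5238; x_2* = 3 + 2/7·124/8 = 7.4286.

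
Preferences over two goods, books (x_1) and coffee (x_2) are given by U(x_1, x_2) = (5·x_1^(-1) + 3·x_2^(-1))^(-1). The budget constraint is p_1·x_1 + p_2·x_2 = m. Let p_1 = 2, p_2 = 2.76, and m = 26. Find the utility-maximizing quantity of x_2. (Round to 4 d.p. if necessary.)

x_2* = 4.4881

MU_x_1 ∝ 5·x_1^(-2), MU_x_2 ∝ 3·x_2^(-2), so MRS = (5/3)·(x_2/x_1)^(2) = p_1/p_2.
Hence x_2/x_1 = ((3/5)·p_1/p_2)^(1/(2)), i.e. raised to the 0.5 power.
With the ratio pinned down, the budget gives x_1* = m/(p_1 + p_2·(x_2/x_1)) and x_2* = (x_2/x_1)·x_1*.
Numerically x_2/x_1 = 0.65938, so x_1* = 26/(2 + 2.76·0.65938) = 6.8065 and x_2* = 0.65938·6.8065 = 4.4881.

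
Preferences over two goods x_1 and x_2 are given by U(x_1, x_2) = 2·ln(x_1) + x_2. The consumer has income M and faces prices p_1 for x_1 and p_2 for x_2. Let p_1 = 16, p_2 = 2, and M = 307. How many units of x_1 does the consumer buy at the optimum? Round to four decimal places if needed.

x_1* = 0.25

MU_x_1 = 2/x_1, MU_x_2 = 1. Tangency: 2/x_1 = p_1/p_2.
So x_1*(p_1,p_2) = 2·p_2/p_1, independent of income; and x_2* = (M − 2·p_2)/p_2.
At the given prices: x_1* = 2·2/16 = 0.25.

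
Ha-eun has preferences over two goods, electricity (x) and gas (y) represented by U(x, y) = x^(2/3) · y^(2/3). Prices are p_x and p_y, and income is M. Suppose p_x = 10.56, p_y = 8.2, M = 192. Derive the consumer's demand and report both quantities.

Tangency: MRS = y/x = p_x/p_y.
So 2/3·p_y·y = 2/3·p_x·x; combined with the budget, a share 0.5 of income goes to x.
Demand: x*(p_x,p_y,M) = 0.5·M/p_x and y* = 0.5·M/p_y.
At p_x=10.56, p_y=8.2, M=192: x* = 0.5·192/10.56 = 9.0909, y* = 11.7073.

x* = 9.0909, y* = 11.7073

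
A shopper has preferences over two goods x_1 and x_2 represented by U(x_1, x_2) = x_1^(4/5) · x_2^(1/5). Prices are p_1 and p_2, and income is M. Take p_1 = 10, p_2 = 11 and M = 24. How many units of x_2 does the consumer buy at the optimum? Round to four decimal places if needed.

x_2* = 0.4364

The MRS is 4·x_2/x_1. Set MRS = p_1/p_2.
So 0.8·p_2·x_2 = 0.2·p_1·x_1; combined with the budget, a share 0.8 of income goes to x_1.
Demand: x_1*(p_1,p_2,M) = 0.8·M/p_1 and x_2* = 0.2·M/p_2.
At p_1=10, p_2=11, M=24: x_2* = 0.2·24/11 = 0.4364.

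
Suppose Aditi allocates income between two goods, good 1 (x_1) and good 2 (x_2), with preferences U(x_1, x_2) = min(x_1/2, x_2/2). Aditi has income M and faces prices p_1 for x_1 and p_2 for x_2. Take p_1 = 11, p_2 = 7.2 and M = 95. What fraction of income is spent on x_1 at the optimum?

share on x_1 = 0.6044

Here 2·11 + 2·7.2 = 36.4, giving x_1* = 5.2198 and x_2* = 5.2198.
Expenditure on x_1: 11·5.2198 = 57.4176; share = 0.6044.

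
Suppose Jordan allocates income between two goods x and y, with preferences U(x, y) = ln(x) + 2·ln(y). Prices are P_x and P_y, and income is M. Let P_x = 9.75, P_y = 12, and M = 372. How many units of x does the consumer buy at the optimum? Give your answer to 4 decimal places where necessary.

The MRS is (1/2)·y/x. Set MRS = P_x/P_y.
So P_y·y = 2·P_x·x; combined with the budget, a share 1/3 of income goes to x.
Demand: x*(P_x,P_y,M) = 1/3·M/P_x and y* = 2/3·M/P_y.
At P_x=9.75, P_y=12, M=372: x* = 1/3·372/9.75 = 12.7179.

x* = 12.7179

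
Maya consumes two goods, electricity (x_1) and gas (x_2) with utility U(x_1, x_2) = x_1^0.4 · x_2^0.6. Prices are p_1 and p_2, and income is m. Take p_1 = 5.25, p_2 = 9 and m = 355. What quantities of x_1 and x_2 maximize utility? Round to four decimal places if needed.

x_1* = 27.0476, x_2* = 23.6667

MU_x_1/MU_x_2 = (0.4·x_2)/(0.6·x_1); tangency sets this equal to p_1/p_2.
So 0.4·p_2·x_2 = 0.6·p_1·x_1; combined with the budget, a share 0.4 of income goes to x_1.
Demand: x_1*(p_1,p_2,m) = 0.4·m/p_1 and x_2* = 0.6·m/p_2.
At p_1=5.25, p_2=9, m=355: x_1* = 0.4·355/5.25 = 27.0476, x_2* = 23.6667.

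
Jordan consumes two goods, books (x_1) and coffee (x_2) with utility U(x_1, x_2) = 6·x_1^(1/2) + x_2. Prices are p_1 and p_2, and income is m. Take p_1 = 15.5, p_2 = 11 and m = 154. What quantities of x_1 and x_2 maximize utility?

x_1* = 4.5328, x_2* = 7.6129

Utility is quasi-linear in x_2; the FOC for x_1 is 3/√x_1 = p_1/p_2.
Solve: √x_1 = 3·p_2/p_1, so x_1*(p_1,p_2) = (3·p_2/p_1)², and x_2* = (m − p_1·x_1*)/p_2.
Plugging in: x_1* = (3·11/15.5)² = 4.5328, x_2* = 7.6129.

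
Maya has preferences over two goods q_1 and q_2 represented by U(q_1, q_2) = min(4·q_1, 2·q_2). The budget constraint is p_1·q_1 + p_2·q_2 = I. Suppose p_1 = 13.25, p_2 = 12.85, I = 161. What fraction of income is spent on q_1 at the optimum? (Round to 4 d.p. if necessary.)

share on q_1 = 0.3402

Leontief preferences: the optimum is at the kink where q_1/2 = q_2/4, i.e. q_2 = 2·q_1.
Budget: p_1·q_1 + p_2·2·q_1 = I, so (2·p_1 + 4·p_2)·q_1 = 2·I.
Demand: q_1*(p_1,p_2,I) = 2·I/(2·p_1 + 4·p_2), q_2* = 4·I/(2·p_1 + 4·p_2).
Here 2·13.25 + 4·12.85 = 77.9, giving q_1* = 4.1335 and q_2* = 8.267.
Expenditure on q_1: 13.25·4.1335 = 54.7689; share = 0.3402.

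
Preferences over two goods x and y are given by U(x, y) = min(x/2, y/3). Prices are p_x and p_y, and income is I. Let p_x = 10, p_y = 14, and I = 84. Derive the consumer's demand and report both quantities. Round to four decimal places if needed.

Demand: x*(p_x,p_y,I) = 2·I/(2·p_x + 3·p_y), y* = 3·I/(2·p_x + 3·p_y).
Here 2·10 + 3·14 = 62, giving x* = 2.7097 and y* = 4.0645.

x* = 2.7097, y* = 4.0645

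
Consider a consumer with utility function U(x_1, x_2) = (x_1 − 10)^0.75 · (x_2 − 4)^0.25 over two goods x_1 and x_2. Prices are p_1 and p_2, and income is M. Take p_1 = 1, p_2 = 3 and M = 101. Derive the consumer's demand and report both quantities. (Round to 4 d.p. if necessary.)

x_1* = 69.25, x_2* = 10.5833

MRS = 3·(x_2−4)/(x_1−10). Tangency with p_1/p_2 gives x_2−4 = (1/3)·(p_1/p_2)·(x_1−10).
Substituting into the budget: x_1* = 10 + 0.75·(M − 10·p_1 − 4·p_2)/p_1, and x_2* = 4 + 0.25·(…)/p_2.
Discretionary income = 101 − 10·1 − 4·3 = 79; x_1* = 10 + 0.75·79/1 = 69.25; x_2* = 4 + 0.25·79/3 = 10.5833.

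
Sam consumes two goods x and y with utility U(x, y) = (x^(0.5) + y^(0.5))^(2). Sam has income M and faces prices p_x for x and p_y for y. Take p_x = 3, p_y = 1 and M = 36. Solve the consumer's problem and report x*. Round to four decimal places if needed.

MRS = MU_x/MU_y = (y/x)^(0.5). Set equal to p_x/p_y.
Hence y/x = (p_x/p_y)^(1/(0.5)), i.e. raised to the 2 power.
With the ratio pinned down, the budget gives x* = M/(p_x + p_y·(y/x)) and y* = (y/x)·x*.
Numerically y/x = 9, so x* = 36/(3 + 1·9) = 3.

x* = 3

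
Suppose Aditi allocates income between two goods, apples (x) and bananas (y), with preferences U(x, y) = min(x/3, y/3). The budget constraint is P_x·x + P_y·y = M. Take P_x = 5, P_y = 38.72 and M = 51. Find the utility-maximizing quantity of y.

y* = 1.1665

Demand: x*(P_x,P_y,M) = 3·M/(3·P_x + 3·P_y), y* = 3·M/(3·P_x + 3·P_y).
Here 3·5 + 3·38.72 = 131.16, giving y* = 1.1665.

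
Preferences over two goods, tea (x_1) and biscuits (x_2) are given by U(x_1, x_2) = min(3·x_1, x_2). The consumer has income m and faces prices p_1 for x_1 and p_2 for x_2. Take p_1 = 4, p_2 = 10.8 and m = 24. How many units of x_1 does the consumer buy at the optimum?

Leontief preferences: the optimum is at the kink where x_1/1 = x_2/3, i.e. x_2 = 3·x_1.
Budget: p_1·x_1 + p_2·3·x_1 = m, so (p_1 + 3·p_2)·x_1 = m.
Demand: x_1*(p_1,p_2,m) = m/(p_1 + 3·p_2), x_2* = 3·m/(p_1 + 3·p_2).
Here 4 + 3·10.8 = 36.4, giving x_1* = 0.6593.

x_1* = 0.6593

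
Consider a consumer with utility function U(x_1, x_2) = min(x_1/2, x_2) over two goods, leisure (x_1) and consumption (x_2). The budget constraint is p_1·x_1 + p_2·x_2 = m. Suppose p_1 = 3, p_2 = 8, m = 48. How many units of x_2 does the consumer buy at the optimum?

x_2* = 3.4286

Leontief preferences: the optimum is at the kink where x_1/2 = x_2/1, i.e. x_2 = (1/2)·x_1.
Budget: p_1·x_1 + p_2·(1/2)·x_1 = m, so (2·p_1 + p_2)·x_1 = 2·m.
Demand: x_1*(p_1,p_2,m) = 2·m/(2·p_1 + p_2), x_2* = m/(2·p_1 + p_2).
Here 2·3 + 8 = 14, giving x_2* = 3.4286.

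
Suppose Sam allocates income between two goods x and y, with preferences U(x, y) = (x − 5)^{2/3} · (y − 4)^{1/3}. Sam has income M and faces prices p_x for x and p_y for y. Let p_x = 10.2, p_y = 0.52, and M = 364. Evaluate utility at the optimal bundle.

V = 43.499

MRS = 2·(y−4)/(x−5). Tangency with p_x/p_y gives y−4 = (1/2)·(p_x/p_y)·(x−5).
After buying the subsistence bundle (5, 4), a share 2/3 of the remaining income goes to x: x* = 5 + 2/3·(M − 5p_x − 4p_y)/p_x.
Discretionary income = 364 − 5·10.2 − 4·0.52 = 310.92; x* = 5 + 2/3·310.92/10.2 = 25.3216; y* = 4 + 1/3·310.92/0.52 = 203.3077.
Utility at the optimum: U(25.3216, 203.3077) = 43.499.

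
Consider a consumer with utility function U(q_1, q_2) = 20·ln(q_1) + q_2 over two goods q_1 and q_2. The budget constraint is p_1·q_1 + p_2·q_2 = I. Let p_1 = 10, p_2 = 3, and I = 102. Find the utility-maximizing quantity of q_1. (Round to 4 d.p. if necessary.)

q_1* = 6

Set MRS = p_1/p_2: (20/q_1)/1 = p_1/p_2.
So q_1*(p_1,p_2) = 20·p_2/p_1, independent of income; and q_2* = (I − 20·p_2)/p_2.
At the given prices: q_1* = 20·3/10 = 6.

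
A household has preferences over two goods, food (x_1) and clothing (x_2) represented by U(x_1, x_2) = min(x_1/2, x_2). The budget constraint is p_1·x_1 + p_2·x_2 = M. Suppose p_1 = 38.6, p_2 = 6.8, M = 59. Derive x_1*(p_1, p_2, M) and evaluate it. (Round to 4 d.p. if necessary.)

x_1* = 1.4048

Leontief preferences: the optimum is at the kink where x_1/2 = x_2/1, i.e. x_2 = (1/2)·x_1.
Budget: p_1·x_1 + p_2·(1/2)·x_1 = M, so (2·p_1 + p_2)·x_1 = 2·M.
Demand: x_1*(p_1,p_2,M) = 2·M/(2·p_1 + p_2), x_2* = M/(2·p_1 + p_2).
Here 2·38.6 + 6.8 = 84, giving x_1* = 1.4048.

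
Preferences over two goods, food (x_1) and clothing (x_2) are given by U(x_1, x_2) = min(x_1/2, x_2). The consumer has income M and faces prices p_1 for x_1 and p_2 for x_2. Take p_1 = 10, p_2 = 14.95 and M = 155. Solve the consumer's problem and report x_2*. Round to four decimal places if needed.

Demand: x_1*(p_1,p_2,M) = 2·M/(2·p_1 + p_2), x_2* = M/(2·p_1 + p_2).
Here 2·10 + 14.95 = 34.95, giving x_2* = 4.4349.

x_2* = 4.4349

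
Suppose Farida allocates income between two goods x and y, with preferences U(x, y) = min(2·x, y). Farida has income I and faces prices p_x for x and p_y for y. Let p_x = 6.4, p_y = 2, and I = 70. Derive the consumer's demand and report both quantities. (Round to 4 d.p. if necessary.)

x* = 6.7308, y* = 13.4615

Demand: x*(p_x,p_y,I) = I/(p_x + 2·p_y), y* = 2·I/(p_x + 2·p_y).
Here 6.4 + 2·2 = 10.4, giving x* = 6.7308 and y* = 13.4615.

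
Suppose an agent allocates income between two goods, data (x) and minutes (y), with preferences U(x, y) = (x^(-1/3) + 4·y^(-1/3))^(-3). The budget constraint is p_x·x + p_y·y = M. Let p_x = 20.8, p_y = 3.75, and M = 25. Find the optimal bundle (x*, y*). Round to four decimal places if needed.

x* = 0.4228, y* = 4.3218

MRS = MU_x/MU_y = (1/4)·(y/x)^(4/3). Set equal to p_x/p_y.
Solve for the ratio: y/x = [4·p_x/p_y]^(0.75).
Substitute y = (y/x)·x into the budget: x* = M/(p_x + p_y·(y/x)).
Numerically y/x = 10.222781, so x* = 25/(20.8 + 3.75·10.222781) = 0.4228 and y* = 10.222781·0.4228 = 4.3218.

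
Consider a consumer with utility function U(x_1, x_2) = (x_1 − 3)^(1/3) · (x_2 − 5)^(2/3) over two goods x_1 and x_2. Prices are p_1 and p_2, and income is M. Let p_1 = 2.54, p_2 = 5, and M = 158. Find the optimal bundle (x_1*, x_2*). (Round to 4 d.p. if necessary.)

Discretionary income = 158 − 3·2.54 − 5·5 = 125.38; x_1* = 3 + 1/3·125.38/2.54 = 19.4541; x_2* = 5 + 2/3·125.38/5 = 21.7173.

x_1* = 19.4541, x_2* = 21.7173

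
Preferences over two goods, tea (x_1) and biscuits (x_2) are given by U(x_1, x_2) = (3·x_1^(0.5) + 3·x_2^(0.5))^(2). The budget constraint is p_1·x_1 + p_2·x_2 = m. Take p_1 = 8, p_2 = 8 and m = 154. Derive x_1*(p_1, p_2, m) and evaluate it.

MRS = MU_x_1/MU_x_2 = (x_2/x_1)^(0.5). Set equal to p_1/p_2.
Hence x_2/x_1 = (p_1/p_2)^(1/(0.5)), i.e. raised to the 2 power.
With the ratio pinned down, the budget gives x_1* = m/(p_1 + p_2·(x_2/x_1)) and x_2* = (x_2/x_1)·x_1*.
Numerically x_2/x_1 = 1, so x_1* = 154/(8 + 8·1) = 9.625.

x_1* = 9.625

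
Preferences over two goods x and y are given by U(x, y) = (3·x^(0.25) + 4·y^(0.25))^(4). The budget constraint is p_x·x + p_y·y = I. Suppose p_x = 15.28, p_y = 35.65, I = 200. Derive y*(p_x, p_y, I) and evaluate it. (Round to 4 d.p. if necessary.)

MRS = MU_x/MU_y = (3/4)·(y/x)^(0.75). Set equal to p_x/p_y.
Solve for the ratio: y/x = [(4/3)·p_x/p_y]^(4/3).
Substitute y = (y/x)·x into the budget: x* = I/(p_x + p_y·(y/x)).
Numerically y/x = 0.474246, so x* = 200/(15.28 + 35.65·0.474246) = 6.2137 and y* = 0.474246·6.2137 = 2.9468.

y* = 2.9468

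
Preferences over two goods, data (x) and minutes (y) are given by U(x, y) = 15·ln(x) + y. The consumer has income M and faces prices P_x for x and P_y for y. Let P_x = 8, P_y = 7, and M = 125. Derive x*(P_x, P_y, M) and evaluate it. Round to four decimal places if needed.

x* = 13.125

Set MRS = P_x/P_y: (15/x)/1 = P_x/P_y.
So x*(P_x,P_y) = 15·P_y/P_x, independent of income; and y* = (M − 15·P_y)/P_y.
At the given prices: x* = 15·7/8 = 13.125.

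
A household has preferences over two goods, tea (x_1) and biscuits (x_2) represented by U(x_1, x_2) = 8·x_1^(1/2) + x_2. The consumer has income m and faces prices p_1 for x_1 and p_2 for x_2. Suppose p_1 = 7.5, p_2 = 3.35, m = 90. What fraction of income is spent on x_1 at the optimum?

share on x_1 = 0.266

Utility is quasi-linear in x_2; the FOC for x_1 is 4/√x_1 = p_1/p_2.
Thus x_1* = (4·p_2/p_1)² — independent of m — with the rest of income spent on x_2.
Plugging in: x_1* = (4·3.35/7.5)² = 3.1922, x_2* = 19.719.
Expenditure on x_1: 7.5·3.1922 = 23.9413; share = 0.266.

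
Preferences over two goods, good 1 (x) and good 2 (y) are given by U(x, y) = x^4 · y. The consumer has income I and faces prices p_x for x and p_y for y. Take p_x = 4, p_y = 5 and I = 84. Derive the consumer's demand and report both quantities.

x* = 16.8, y* = 3.36

Tangency: MRS = 4·y/x = p_x/p_y.
So 4·p_y·y = p_x·x; combined with the budget, a share 0.8 of income goes to x.
Demand: x*(p_x,p_y,I) = 0.8·I/p_x and y* = 0.2·I/p_y.
At p_x=4, p_y=5, I=84: x* = 0.8·84/4 = 16.8, y* = 3.36.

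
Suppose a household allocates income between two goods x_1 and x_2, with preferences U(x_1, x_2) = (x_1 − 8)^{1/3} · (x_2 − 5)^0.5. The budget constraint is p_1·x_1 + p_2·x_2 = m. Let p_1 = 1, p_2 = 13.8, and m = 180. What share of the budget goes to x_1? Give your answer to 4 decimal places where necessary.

MRS = (2/3)·(x_2−5)/(x_1−8). Tangency with p_1/p_2 gives x_2−5 = (3/2)·(p_1/p_2)·(x_1−8).
After buying the subsistence bundle (8, 5), a share 0.4 of the remaining income goes to x_1: x_1* = 8 + 0.4·(m − 8p_1 − 5p_2)/p_1.
Discretionary income = 180 − 8·1 − 5·13.8 = 103; x_1* = 8 + 0.4·103/1 = 49.2; x_2* = 5 + 0.6·103/13.8 = 9.4783.
Expenditure on x_1: 1·49.2 = 49.2; share = 0.2733.

share on x_1 = 0.2733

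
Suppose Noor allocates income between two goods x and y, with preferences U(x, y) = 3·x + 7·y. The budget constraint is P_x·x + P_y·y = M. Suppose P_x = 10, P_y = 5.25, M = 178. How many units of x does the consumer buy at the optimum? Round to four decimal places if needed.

x* = 0

y gives more utility per dollar, so spend all income on y: y* = M/P_y, x* = 0.
Numerically: x* = 0, y* = 33.9048.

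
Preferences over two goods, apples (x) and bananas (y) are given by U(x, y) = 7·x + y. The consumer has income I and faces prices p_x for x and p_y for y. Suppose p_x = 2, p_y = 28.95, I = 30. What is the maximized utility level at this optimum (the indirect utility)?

V = 105

Perfect substitutes: compare marginal utility per dollar. 7/p_x vs 1/p_y → 3.5 vs 0.0345.
x gives more utility per dollar, so spend all income on x: x* = I/p_x, y* = 0.
Numerically: x* = 15, y* = 0.
Utility at the optimum: U(15, 0) = 105.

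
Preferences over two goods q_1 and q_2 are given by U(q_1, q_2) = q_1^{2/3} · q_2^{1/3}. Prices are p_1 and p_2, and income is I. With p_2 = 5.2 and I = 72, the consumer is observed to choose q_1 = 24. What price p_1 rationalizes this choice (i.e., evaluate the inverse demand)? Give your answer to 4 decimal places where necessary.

MU_q_1/MU_q_2 = (2/3·q_2)/(1/3·q_1); tangency sets this equal to p_1/p_2.
So 2/3·p_2·q_2 = 1/3·p_1·q_1; combined with the budget, a share 2/3 of income goes to q_1.
Demand: q_1*(p_1,p_2,I) = 2/3·I/p_1 and q_2* = 1/3·I/p_2.
Set q_1* = 24 in the demand function and solve for p_1: p_1 = 2.

p_1 = 2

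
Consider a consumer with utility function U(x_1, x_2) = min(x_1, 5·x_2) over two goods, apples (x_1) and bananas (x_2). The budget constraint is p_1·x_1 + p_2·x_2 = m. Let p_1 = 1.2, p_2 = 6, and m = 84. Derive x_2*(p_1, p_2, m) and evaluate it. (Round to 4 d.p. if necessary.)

x_2* = 7

Leontief preferences: the optimum is at the kink where x_1/5 = x_2/1, i.e. x_2 = (1/5)·x_1.
Budget: p_1·x_1 + p_2·(1/5)·x_1 = m, so (5·p_1 + p_2)·x_1 = 5·m.
Demand: x_1*(p_1,p_2,m) = 5·m/(5·p_1 + p_2), x_2* = m/(5·p_1 + p_2).
Here 5·1.2 + 6 = 12, giving x_2* = 7.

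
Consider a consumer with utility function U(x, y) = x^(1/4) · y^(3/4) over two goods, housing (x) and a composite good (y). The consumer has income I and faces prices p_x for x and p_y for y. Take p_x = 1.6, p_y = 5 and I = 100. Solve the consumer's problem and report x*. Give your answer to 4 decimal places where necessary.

x* = 15.625

The MRS is (1/3)·y/x. Set MRS = p_x/p_y.
Rearranging, p_y·y = 3·p_x·x. Substituting into the budget gives p_x·x·(1 + 3) = I.
Demand: x*(p_x,p_y,I) = 0.25·I/p_x and y* = 0.75·I/p_y.
At p_x=1.6, p_y=5, I=100: x* = 0.25·100/1.6 = 15.625.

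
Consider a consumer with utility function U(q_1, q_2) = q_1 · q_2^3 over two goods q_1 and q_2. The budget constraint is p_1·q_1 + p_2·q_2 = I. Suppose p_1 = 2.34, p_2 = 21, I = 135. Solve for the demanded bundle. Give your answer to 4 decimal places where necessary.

q_1* = 14.4231, q_2* = 4.8214

MU_q_1/MU_q_2 = (q_2)/(3·q_1); tangency sets this equal to p_1/p_2.
Rearranging, p_2·q_2 = 3·p_1·q_1. Substituting into the budget gives p_1·q_1·(1 + 3) = I.
Demand: q_1*(p_1,p_2,I) = 0.25·I/p_1 and q_2* = 0.75·I/p_2.
At p_1=2.34, p_2=21, I=135: q_1* = 0.25·135/2.34 = 14.4231, q_2* = 4.8214.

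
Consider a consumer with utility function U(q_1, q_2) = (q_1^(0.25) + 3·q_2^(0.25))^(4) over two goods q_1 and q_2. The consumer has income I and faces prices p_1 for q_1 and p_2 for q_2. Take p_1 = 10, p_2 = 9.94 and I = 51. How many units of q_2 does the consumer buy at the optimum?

From the CES first-order condition, (1/3)·(q_2/q_1)^(0.75) = p_1/p_2.
Solve for the ratio: q_2/q_1 = [3·p_1/p_2]^(4/3).
Substitute q_2 = (q_2/q_1)·q_1 into the budget: q_1* = I/(p_1 + p_2·(q_2/q_1)).
Numerically q_2/q_1 = 4.361607, so q_1* = 51/(10 + 9.94·4.361607) = 0.9559 and q_2* = 4.361607·0.9559 = 4.1691.

q_2* = 4.1691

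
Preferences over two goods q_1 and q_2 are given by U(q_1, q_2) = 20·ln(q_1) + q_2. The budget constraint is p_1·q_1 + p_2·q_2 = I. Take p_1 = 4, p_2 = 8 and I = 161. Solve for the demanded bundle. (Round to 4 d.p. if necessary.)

q_1* = 40, q_2* = 0.125

Set MRS = p_1/p_2: (20/q_1)/1 = p_1/p_2.
So q_1*(p_1,p_2) = 20·p_2/p_1, independent of income; and q_2* = (I − 20·p_2)/p_2.
At the given prices: q_1* = 20·8/4 = 40, and q_2* = 0.125.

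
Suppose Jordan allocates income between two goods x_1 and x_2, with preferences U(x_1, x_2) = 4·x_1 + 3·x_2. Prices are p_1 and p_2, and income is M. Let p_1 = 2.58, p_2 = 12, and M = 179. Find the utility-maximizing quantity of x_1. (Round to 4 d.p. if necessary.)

Linear utility — the consumer picks whichever good has higher MU/price: 4/2.58 = 1.5504 vs 3/12 = 0.25.
x_1 gives more utility per dollar, so spend all income on x_1: x_1* = M/p_1, x_2* = 0.
Numerically: x_1* = 69.3798, x_2* = 0.

x_1* = 69.3798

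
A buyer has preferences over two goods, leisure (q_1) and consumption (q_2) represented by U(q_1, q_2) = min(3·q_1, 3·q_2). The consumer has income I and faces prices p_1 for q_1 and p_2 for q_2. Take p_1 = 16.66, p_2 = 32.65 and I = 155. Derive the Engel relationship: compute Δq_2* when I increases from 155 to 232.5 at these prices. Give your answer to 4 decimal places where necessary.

Demand: q_1*(p_1,p_2,I) = 3·I/(3·p_1 + 3·p_2), q_2* = 3·I/(3·p_1 + 3·p_2).
Here 3·16.66 + 3·32.65 = 147.93, giving q_2* = 3.1434.
At I' = 232.5: q_2* = 4.7151. Change: 4.7151 − 3.1434 = 1.5717.

Δq_2* = 1.5717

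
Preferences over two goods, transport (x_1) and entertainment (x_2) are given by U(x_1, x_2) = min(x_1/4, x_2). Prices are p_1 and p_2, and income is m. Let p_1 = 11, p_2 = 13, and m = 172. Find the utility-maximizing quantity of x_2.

With perfect complements, no substitution: consume in ratio x_1:x_2 = 4:1.
Budget: p_1·x_1 + p_2·(1/4)·x_1 = m, so (4·p_1 + p_2)·x_1 = 4·m.
Demand: x_1*(p_1,p_2,m) = 4·m/(4·p_1 + p_2), x_2* = m/(4·p_1 + p_2).
Here 4·11 + 13 = 57, giving x_2* = 3.0175.

x_2* = 3.0175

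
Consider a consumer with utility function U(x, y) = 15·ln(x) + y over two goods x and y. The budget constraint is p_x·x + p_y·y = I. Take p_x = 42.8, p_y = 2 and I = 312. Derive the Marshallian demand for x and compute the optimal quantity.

MU_x = 15/x, MU_y = 1. Tangency: 15/x = p_x/p_y.
So x*(p_x,p_y) = 15·p_y/p_x, independent of income; and y* = (I − 15·p_y)/p_y.
At the given prices: x* = 15·2/42.8 = 0.7009.

x* = 0.7009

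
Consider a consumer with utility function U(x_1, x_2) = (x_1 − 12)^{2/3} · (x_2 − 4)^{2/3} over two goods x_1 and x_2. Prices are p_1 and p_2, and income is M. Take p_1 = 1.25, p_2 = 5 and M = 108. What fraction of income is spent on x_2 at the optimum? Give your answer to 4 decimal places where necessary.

share on x_2 = 0.5231

Let x_1' = x_1−12, x_2' = x_2−4. MRS = x_2'/x_1' = p_1/p_2.
Substituting into the budget: x_1* = 12 + 0.5·(M − 12·p_1 − 4·p_2)/p_1, and x_2* = 4 + 0.5·(…)/p_2.
Discretionary income = 108 − 12·1.25 − 4·5 = 73; x_1* = 12 + 0.5·73/1.25 = 41.2; x_2* = 4 + 0.5·73/5 = 11.3.
Expenditure on x_2: 5·11.3 = 56.5; share = 0.5231.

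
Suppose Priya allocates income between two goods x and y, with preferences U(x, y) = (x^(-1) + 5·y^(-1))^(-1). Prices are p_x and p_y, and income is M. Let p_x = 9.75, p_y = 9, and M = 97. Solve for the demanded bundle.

x* = 3.16, y* = 7.3545

MRS = MU_x/MU_y = (1/5)·(y/x)^(2). Set equal to p_x/p_y.
Hence y/x = (5·p_x/p_y)^(1/(2)), i.e. raised to the 0.5 power.
Substitute y = (y/x)·x into the budget: x* = M/(p_x + p_y·(y/x)).
Numerically y/x = 2.327373, so x* = 97/(9.75 + 9·2.327373) = 3.16 and y* = 2.327373·3.16 = 7.3545.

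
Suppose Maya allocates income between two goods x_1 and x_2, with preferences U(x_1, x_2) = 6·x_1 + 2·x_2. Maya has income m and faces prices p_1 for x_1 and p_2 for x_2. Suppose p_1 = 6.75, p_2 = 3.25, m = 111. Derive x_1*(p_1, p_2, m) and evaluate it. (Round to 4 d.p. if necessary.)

x_1* = 16.4444

x_1 gives more utility per dollar, so spend all income on x_1: x_1* = m/p_1, x_2* = 0.
Numerically: x_1* = 16.4444, x_2* = 0.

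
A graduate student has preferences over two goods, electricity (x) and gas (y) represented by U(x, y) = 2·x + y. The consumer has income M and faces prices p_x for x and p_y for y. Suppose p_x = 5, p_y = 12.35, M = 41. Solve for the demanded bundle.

Numerically: x* = 8.2, y* = 0.

x* = 8.2, y* = 0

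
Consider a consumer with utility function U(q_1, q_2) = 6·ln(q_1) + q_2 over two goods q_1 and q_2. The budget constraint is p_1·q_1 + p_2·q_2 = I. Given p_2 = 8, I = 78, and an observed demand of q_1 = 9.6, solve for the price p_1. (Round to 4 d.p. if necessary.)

p_1 = 5

Set MRS = p_1/p_2: (6/q_1)/1 = p_1/p_2.
So q_1*(p_1,p_2) = 6·p_2/p_1, independent of income; and q_2* = (I − 6·p_2)/p_2.
Set q_1* = 9.6 in the demand function and solve for p_1: p_1 = 5.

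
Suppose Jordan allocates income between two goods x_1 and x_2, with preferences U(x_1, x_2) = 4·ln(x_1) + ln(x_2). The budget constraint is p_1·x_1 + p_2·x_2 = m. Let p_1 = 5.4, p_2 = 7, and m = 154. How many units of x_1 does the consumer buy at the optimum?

The MRS is 4·x_2/x_1. Set MRS = p_1/p_2.
Rearranging, p_2·x_2 = (1/4)·p_1·x_1. Substituting into the budget gives p_1·x_1·(1 + (1/4)) = m.
Demand: x_1*(p_1,p_2,m) = 0.8·m/p_1 and x_2* = 0.2·m/p_2.
At p_1=5.4, p_2=7, m=154: x_1* = 0.8·154/5.4 = 22.8148.

x_1* = 22.8148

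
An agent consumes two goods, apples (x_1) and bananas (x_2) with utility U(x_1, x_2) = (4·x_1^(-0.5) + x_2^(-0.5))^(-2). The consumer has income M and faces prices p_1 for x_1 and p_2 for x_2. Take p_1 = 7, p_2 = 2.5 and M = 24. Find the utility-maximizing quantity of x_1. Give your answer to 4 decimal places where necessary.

x_1* = 2.6753

From the CES first-order condition, 4·(x_2/x_1)^(1.5) = p_1/p_2.
Hence x_2/x_1 = ((1/4)·p_1/p_2)^(1/(1.5)), i.e. raised to the 2/3 power.
With the ratio pinned down, the budget gives x_1* = M/(p_1 + p_2·(x_2/x_1)) and x_2* = (x_2/x_1)·x_1*.
Numerically x_2/x_1 = 0.788374, so x_1* = 24/(7 + 2.5·0.788374) = 2.6753.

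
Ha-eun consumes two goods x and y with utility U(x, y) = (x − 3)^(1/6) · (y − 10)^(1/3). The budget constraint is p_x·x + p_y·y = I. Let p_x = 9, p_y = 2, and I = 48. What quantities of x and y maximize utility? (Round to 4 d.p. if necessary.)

x* = 3.037, y* = 10.3333

MRS = (1/2)·(y−10)/(x−3). Tangency with p_x/p_y gives y−10 = 2·(p_x/p_y)·(x−3).
Substituting into the budget: x* = 3 + 1/3·(I − 3·p_x − 10·p_y)/p_x, and y* = 10 + 2/3·(…)/p_y.
Discretionary income = 48 − 3·9 − 10·2 = 1; x* = 3 + 1/3·1/9 = 3.037; y* = 10 + 2/3·1/2 = 10.3333.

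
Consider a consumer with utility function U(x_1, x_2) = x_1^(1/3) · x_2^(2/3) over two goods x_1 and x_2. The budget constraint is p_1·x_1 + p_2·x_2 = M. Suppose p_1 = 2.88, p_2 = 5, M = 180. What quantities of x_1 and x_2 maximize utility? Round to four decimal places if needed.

x_1* = 20.8333, x_2* = 24

MU_x_1/MU_x_2 = (1/3·x_2)/(2/3·x_1); tangency sets this equal to p_1/p_2.
Rearranging, p_2·x_2 = 2·p_1·x_1. Substituting into the budget gives p_1·x_1·(1 + 2) = M.
Demand: x_1*(p_1,p_2,M) = 1/3·M/p_1 and x_2* = 2/3·M/p_2.
At p_1=2.88, p_2=5, M=180: x_1* = 1/3·180/2.88 = 20.8333, x_2* = 24.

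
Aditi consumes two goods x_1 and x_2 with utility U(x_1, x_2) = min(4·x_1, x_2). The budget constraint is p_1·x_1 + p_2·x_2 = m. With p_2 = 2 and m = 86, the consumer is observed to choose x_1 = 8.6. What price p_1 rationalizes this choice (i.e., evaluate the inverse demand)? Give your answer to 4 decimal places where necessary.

Leontief preferences: the optimum is at the kink where x_1/1 = x_2/4, i.e. x_2 = 4·x_1.
Budget: p_1·x_1 + p_2·4·x_1 = m, so (p_1 + 4·p_2)·x_1 = m.
Demand: x_1*(p_1,p_2,m) = m/(p_1 + 4·p_2), x_2* = 4·m/(p_1 + 4·p_2).
Set x_1* = 8.6 in the demand function and solve for p_1: p_1 = 2.

p_1 = 2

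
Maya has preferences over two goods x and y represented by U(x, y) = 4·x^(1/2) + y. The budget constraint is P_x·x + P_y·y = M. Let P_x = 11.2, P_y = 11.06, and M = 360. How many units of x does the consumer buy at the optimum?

Set MRS = P_x/P_y: 2·x^(−1/2) = P_x/P_y.
Solve: √x = 2·P_y/P_x, so x*(P_x,P_y) = (2·P_y/P_x)², and y* = (M − P_x·x*)/P_y.
Plugging in: x* = (2·11.06/11.2)² = 3.9006.

x* = 3.9006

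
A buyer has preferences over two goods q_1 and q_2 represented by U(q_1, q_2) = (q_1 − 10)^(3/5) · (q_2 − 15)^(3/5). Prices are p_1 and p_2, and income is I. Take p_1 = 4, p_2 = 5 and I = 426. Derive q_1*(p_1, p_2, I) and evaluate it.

q_1* = 48.875

This is Cobb-Douglas in (q_1−10, q_2−15): tangency gives 0.6·p_2·(q_2−15) = 0.6·p_1·(q_1−10).
Substituting into the budget: q_1* = 10 + 0.5·(I − 10·p_1 − 15·p_2)/p_1, and q_2* = 15 + 0.5·(…)/p_2.
Discretionary income = 426 − 10·4 − 15·5 = 311; q_1* = 10 + 0.5·311/4 = 48.875.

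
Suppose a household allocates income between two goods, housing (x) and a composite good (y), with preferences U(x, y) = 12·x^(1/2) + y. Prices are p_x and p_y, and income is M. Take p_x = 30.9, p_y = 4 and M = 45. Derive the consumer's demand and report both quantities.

Utility is quasi-linear in y; the FOC for x is 6/√x = p_x/p_y.
Thus x* = (6·p_y/p_x)² — independent of M — with the rest of income spent on y.
Plugging in: x* = (6·4/30.9)² = 0.6033, y* = 6.5898.

x* = 0.6033, y* = 6.5898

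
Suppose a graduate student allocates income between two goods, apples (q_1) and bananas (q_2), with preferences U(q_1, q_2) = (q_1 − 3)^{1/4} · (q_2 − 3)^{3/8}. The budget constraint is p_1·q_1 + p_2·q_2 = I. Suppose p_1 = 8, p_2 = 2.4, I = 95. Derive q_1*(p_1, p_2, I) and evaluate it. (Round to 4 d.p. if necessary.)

This is Cobb-Douglas in (q_1−3, q_2−3): tangency gives 0.25·p_2·(q_2−3) = 0.375·p_1·(q_1−3).
After buying the subsistence bundle (3, 3), a share 0.4 of the remaining income goes to q_1: q_1* = 3 + 0.4·(I − 3p_1 − 3p_2)/p_1.
Discretionary income = 95 − 3·8 − 3·2.4 = 63.8; q_1* = 3 + 0.4·63.8/8 = 6.19.

q_1* = 6.19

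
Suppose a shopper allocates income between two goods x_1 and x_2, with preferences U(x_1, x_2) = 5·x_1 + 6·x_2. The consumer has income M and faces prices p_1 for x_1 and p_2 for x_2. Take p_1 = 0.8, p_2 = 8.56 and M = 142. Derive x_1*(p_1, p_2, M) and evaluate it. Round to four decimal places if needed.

x_1* = 177.5

Perfect substitutes: compare marginal utility per dollar. 5/p_1 vs 6/p_2 → 6.25 vs 0.7009.
x_1 gives more utility per dollar, so spend all income on x_1: x_1* = M/p_1, x_2* = 0.
Numerically: x_1* = 177.5, x_2* = 0.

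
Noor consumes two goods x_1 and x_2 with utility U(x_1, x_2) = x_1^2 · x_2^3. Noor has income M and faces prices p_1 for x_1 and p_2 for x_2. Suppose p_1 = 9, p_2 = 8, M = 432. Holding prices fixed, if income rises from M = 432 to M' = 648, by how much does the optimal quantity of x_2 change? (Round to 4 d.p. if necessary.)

MU_x_1/MU_x_2 = (2·x_2)/(3·x_1); tangency sets this equal to p_1/p_2.
So 2·p_2·x_2 = 3·p_1·x_1; combined with the budget, a share 0.4 of income goes to x_1.
Demand: x_1*(p_1,p_2,M) = 0.4·M/p_1 and x_2* = 0.6·M/p_2.
At p_1=9, p_2=8, M=432: x_2* = 0.6·432/8 = 32.4.
At M' = 648: x_2* = 48.6. Change: 48.6 − 32.4 = 16.2.

Δx_2* = 16.2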